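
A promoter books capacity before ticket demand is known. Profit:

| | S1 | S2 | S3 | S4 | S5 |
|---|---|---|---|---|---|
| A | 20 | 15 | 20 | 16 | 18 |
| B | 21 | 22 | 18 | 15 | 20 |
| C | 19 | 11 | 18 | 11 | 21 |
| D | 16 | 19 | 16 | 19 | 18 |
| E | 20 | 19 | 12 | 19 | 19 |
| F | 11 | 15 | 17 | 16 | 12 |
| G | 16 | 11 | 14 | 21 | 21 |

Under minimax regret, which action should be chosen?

Column bests: S1=21, S2=22, S3=20, S4=21, S5=21.
A regrets: 1, 7, 0, 5, 3 → max 7
B regrets: 0, 0, 2, 6, 1 → max 6
C regrets: 2, 11, 2, 10, 0 → max 11
D regrets: 5, 3, 4, 2, 3 → max 5
E regrets: 1, 3, 8, 2, 2 → max 8
F regrets: 10, 7, 3, 5, 9 → max 10
G regrets: 5, 11, 6, 0, 0 → max 11
Smallest max regret = 5 → D.

D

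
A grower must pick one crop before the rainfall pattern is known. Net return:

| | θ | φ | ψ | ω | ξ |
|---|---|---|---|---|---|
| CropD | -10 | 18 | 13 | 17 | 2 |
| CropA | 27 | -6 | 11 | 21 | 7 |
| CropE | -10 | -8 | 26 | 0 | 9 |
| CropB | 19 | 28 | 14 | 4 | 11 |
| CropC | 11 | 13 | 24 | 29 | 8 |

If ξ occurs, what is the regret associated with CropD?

Best payoff under ξ is 11.
Regret = 11 − 2 = 9.

9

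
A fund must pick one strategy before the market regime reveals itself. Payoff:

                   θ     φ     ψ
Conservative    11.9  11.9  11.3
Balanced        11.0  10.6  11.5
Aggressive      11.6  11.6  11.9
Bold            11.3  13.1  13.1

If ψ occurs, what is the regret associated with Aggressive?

Best payoff under ψ is 13.1.
Regret = 13.1 − 11.9 = 1.2.

1.2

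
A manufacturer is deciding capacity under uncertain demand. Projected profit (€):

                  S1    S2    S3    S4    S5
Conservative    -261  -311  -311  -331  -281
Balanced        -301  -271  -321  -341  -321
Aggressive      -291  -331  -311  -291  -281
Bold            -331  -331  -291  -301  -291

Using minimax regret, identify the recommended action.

Conservative

Column bests: S1=-261, S2=-271, S3=-291, S4=-291, S5=-281.
Conservative regrets: 0, 40, 20, 40, 0 → max 40
Balanced regrets: 40, 0, 30, 50, 40 → max 50
Aggressive regrets: 30, 60, 20, 0, 0 → max 60
Bold regrets: 70, 60, 0, 10, 10 → max 70
Smallest max regret = 40 → Conservative.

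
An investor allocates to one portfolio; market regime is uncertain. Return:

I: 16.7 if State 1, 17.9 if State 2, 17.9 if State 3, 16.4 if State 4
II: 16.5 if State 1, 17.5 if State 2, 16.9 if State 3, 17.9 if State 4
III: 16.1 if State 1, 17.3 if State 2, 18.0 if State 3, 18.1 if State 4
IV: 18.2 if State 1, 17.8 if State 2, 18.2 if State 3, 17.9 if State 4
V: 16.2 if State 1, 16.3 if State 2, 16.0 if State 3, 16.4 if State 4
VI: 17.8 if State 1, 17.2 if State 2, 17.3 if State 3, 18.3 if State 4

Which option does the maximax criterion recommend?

VI

Row maxima: I=17.9, II=17.9, III=18.1, IV=18.2, V=16.4, VI=18.3
Best best-case = 18.3 → VI.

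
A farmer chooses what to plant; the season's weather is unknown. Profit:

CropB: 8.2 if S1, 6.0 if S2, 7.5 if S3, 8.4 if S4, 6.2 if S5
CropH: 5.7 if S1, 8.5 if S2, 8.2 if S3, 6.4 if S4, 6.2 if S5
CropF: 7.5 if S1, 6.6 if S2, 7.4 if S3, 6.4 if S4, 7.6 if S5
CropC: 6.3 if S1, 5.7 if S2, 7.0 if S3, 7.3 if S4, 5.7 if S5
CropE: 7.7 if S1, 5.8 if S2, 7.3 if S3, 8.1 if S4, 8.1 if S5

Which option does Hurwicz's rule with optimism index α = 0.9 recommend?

CropH

CropB: 0.9·8.4 + 0.1·6.0 = 8.16
CropH: 0.9·8.5 + 0.1·5.7 = 8.22
CropF: 0.9·7.6 + 0.1·6.4 = 7.48
CropC: 0.9·7.3 + 0.1·5.7 = 7.14
CropE: 0.9·8.1 + 0.1·5.8 = 7.87
Highest Hurwicz score = 8.22 → CropH.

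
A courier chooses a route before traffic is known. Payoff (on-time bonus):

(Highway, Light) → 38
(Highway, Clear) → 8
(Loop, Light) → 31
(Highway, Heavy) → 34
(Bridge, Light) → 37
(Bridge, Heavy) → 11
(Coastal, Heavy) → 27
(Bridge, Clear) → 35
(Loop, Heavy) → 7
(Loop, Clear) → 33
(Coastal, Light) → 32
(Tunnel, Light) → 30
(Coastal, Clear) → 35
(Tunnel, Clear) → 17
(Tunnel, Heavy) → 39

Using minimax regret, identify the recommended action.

Column bests: Clear=35, Light=38, Heavy=39.
Highway regrets: 27, 0, 5 → max 27
Bridge regrets: 0, 1, 28 → max 28
Coastal regrets: 0, 6, 12 → max 12
Tunnel regrets: 18, 8, 0 → max 18
Loop regrets: 2, 7, 32 → max 32
Smallest max regret = 12 → Coastal.

Coastal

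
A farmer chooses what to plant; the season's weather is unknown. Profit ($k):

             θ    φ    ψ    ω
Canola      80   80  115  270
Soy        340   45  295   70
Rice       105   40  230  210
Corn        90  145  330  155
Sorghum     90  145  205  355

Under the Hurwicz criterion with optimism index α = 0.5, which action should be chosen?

Canola: 0.5·270 + 0.5·80 = 175
Soy: 0.5·340 + 0.5·45 = 192.5
Rice: 0.5·230 + 0.5·40 = 135
Corn: 0.5·330 + 0.5·90 = 210
Sorghum: 0.5·355 + 0.5·90 = 222.5
Highest Hurwicz score = 222.5 → Sorghum.

Sorghum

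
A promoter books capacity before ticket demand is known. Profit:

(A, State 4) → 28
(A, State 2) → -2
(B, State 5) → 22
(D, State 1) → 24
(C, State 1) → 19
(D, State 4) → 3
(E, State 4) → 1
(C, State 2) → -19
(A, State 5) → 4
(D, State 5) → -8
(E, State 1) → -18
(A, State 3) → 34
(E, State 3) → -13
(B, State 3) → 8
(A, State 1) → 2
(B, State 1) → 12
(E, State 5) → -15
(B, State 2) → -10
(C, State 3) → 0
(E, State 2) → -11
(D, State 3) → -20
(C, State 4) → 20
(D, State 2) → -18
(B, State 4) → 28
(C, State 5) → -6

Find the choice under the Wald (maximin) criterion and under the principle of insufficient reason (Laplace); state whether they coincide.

Row minima: A=-2, B=-10, C=-19, D=-20, E=-18
Best worst-case = -2 → A.
Row averages: A=13.2, B=12, C=2.8, D=-3.8, E=-11.2
Highest average = 13.2 → A.

maximin → A; laplace → A (agree)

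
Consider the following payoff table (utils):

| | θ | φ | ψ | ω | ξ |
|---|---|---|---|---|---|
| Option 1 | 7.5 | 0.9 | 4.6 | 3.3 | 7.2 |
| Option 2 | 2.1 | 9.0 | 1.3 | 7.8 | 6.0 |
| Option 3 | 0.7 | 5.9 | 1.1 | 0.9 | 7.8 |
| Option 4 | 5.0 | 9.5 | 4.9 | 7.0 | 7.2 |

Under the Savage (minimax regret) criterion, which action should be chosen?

Column bests: θ=7.5, φ=9.5, ψ=4.9, ω=7.8, ξ=7.8.
Option 1 regrets: 0.0, 8.6, 0.3, 4.5, 0.6 → max 8.6
Option 2 regrets: 5.4, 0.5, 3.6, 0.0, 1.8 → max 5.4
Option 3 regrets: 6.8, 3.6, 3.8, 6.9, 0.0 → max 6.9
Option 4 regrets: 2.5, 0.0, 0.0, 0.8, 0.6 → max 2.5
Smallest max regret = 2.5 → Option 4.

Option 4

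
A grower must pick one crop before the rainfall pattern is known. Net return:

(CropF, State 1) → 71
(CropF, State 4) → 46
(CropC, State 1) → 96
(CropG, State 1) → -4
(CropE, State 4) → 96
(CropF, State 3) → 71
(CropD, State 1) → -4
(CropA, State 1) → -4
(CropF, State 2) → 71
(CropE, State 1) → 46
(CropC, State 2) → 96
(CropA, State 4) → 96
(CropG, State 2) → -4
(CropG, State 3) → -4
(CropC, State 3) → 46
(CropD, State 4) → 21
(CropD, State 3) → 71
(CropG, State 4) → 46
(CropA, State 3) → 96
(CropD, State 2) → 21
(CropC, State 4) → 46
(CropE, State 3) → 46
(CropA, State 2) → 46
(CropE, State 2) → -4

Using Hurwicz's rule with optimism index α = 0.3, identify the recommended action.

CropC

CropA: 0.3·96 + 0.7·(-4) = 26
CropD: 0.3·71 + 0.7·(-4) = 18.5
CropF: 0.3·71 + 0.7·46 = 53.5
CropE: 0.3·96 + 0.7·(-4) = 26
CropG: 0.3·46 + 0.7·(-4) = 11
CropC: 0.3·96 + 0.7·46 = 61
Highest Hurwicz score = 61 → CropC.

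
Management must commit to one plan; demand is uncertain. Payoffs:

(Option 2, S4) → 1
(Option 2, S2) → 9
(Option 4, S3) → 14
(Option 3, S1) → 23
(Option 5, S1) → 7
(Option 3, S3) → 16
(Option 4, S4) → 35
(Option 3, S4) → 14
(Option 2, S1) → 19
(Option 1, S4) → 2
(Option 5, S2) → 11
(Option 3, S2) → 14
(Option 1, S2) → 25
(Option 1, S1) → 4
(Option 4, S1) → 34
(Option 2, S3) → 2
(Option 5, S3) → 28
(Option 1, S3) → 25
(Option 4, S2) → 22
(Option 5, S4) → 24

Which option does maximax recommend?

Row maxima: Option 1=25, Option 2=19, Option 3=23, Option 4=35, Option 5=28
Best best-case = 35 → Option 4.

Option 4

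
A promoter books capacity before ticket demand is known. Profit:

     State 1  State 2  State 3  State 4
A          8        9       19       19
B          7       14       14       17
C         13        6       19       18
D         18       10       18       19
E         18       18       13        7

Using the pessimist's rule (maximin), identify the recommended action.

D

Row minima: A=8, B=7, C=6, D=10, E=7
Best worst-case = 10 → D.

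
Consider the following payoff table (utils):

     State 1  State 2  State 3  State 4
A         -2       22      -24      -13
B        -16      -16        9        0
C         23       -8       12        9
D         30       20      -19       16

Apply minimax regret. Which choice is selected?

Column bests: State 1=30, State 2=22, State 3=12, State 4=16.
A regrets: 32, 0, 36, 29 → max 36
B regrets: 46, 38, 3, 16 → max 46
C regrets: 7, 30, 0, 7 → max 30
D regrets: 0, 2, 31, 0 → max 31
Smallest max regret = 30 → C.

C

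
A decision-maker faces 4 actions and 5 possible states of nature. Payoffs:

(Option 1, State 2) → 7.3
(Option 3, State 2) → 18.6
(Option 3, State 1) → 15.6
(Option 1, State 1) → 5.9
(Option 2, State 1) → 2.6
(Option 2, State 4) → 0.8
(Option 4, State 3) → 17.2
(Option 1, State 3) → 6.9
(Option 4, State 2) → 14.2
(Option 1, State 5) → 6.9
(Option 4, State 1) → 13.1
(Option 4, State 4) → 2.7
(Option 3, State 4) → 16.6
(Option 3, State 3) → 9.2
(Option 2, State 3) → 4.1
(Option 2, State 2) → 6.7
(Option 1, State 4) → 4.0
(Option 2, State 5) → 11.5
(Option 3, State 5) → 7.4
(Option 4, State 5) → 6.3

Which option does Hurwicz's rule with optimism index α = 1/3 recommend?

Option 1: 1/3·7.3 + 2/3·4.0 = 5.1
Option 2: 1/3·11.5 + 2/3·0.8 = 131/30
Option 3: 1/3·18.6 + 2/3·7.4 = 167/15
Option 4: 1/3·17.2 + 2/3·2.7 = 113/15
Highest Hurwicz score = 167/15 → Option 3.

Option 3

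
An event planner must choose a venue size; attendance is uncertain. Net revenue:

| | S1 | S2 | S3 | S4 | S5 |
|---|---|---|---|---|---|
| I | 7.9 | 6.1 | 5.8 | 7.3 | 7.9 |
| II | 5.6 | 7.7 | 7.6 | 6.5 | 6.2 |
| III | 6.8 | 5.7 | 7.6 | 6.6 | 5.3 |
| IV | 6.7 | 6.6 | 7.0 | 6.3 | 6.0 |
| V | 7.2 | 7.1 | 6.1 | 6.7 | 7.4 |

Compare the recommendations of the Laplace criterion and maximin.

laplace → I; maximin → V (disagree)

Row averages: I=7, II=6.72, III=6.4, IV=6.52, V=6.9
Highest average = 7 → I.
Row minima: I=5.8, II=5.6, III=5.3, IV=6.0, V=6.1
Best worst-case = 6.1 → V.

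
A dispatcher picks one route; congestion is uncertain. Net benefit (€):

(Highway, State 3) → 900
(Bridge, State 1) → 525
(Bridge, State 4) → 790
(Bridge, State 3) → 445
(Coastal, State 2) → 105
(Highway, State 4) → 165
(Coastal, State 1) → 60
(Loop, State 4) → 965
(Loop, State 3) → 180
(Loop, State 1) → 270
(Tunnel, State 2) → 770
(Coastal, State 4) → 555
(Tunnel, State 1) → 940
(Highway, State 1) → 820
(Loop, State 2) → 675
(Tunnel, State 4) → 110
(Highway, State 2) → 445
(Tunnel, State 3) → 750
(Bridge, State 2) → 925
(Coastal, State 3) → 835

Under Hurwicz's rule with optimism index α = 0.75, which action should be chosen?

Coastal: 0.75·835 + 0.25·60 = 641.25
Highway: 0.75·900 + 0.25·165 = 716.25
Bridge: 0.75·925 + 0.25·445 = 805
Tunnel: 0.75·940 + 0.25·110 = 732.5
Loop: 0.75·965 + 0.25·180 = 768.75
Highest Hurwicz score = 805 → Bridge.

Bridge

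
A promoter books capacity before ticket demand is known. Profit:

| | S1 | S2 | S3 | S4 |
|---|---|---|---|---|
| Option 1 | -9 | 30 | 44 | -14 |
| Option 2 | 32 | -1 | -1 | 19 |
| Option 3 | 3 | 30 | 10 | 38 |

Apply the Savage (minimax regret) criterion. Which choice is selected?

Option 3

Column bests: S1=32, S2=30, S3=44, S4=38.
Option 1 regrets: 41, 0, 0, 52 → max 52
Option 2 regrets: 0, 31, 45, 19 → max 45
Option 3 regrets: 29, 0, 34, 0 → max 34
Smallest max regret = 34 → Option 3.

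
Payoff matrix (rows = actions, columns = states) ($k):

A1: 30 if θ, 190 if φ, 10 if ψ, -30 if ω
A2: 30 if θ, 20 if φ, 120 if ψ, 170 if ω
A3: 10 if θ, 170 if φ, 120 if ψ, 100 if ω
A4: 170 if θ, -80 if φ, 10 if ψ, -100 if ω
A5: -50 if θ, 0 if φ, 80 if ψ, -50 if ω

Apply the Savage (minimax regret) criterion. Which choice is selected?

A3

Column bests: θ=170, φ=190, ψ=120, ω=170.
A1 regrets: 140, 0, 110, 200 → max 200
A2 regrets: 140, 170, 0, 0 → max 170
A3 regrets: 160, 20, 0, 70 → max 160
A4 regrets: 0, 270, 110, 270 → max 270
A5 regrets: 220, 190, 40, 220 → max 220
Smallest max regret = 160 → A3.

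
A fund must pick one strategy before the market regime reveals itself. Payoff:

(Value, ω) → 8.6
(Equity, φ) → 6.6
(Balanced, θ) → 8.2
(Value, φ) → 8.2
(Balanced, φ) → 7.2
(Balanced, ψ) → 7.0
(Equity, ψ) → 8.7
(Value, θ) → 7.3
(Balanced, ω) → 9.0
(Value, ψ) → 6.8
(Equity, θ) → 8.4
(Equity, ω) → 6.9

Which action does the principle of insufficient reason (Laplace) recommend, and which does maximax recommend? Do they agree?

laplace → Balanced; maximax → Balanced (agree)

Row averages: Value=7.725, Balanced=7.85, Equity=7.65
Highest average = 7.85 → Balanced.
Row maxima: Value=8.6, Balanced=9.0, Equity=8.7
Best best-case = 9.0 → Balanced.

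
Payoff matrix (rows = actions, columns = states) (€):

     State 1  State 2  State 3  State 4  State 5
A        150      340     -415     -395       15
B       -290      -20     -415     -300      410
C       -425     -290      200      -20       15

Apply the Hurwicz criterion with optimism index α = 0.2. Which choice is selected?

B

A: 0.2·340 + 0.8·(-415) = -264
B: 0.2·410 + 0.8·(-415) = -250
C: 0.2·200 + 0.8·(-425) = -300
Highest Hurwicz score = -250 → B.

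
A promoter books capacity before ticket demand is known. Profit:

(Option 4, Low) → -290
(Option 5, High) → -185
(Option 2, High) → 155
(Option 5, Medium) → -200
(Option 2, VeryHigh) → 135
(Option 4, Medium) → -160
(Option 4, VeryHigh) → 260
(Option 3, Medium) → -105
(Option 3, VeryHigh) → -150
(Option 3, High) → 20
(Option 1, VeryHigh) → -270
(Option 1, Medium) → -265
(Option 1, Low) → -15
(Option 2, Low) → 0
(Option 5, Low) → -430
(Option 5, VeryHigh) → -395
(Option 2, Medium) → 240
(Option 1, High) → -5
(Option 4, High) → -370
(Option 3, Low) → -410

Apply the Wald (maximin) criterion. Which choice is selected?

Row minima: Option 1=-270, Option 2=0, Option 3=-410, Option 4=-370, Option 5=-430
Best worst-case = 0 → Option 2.

Option 2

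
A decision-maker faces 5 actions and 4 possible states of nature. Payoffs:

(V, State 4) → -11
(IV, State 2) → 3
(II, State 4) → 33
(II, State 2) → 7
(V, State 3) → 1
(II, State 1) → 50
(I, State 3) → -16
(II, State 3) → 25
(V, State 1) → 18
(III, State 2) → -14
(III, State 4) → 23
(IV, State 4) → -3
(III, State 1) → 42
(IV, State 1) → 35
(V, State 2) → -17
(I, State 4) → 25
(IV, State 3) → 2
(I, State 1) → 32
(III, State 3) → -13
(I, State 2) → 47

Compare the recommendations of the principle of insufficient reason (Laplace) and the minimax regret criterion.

Row averages: I=22, II=28.75, III=9.5, IV=9.25, V=-2.25
Highest average = 28.75 → II.
Column bests: State 1=50, State 2=47, State 3=25, State 4=33.
I regrets: 18, 0, 41, 8 → max 41
II regrets: 0, 40, 0, 0 → max 40
III regrets: 8, 61, 38, 10 → max 61
IV regrets: 15, 44, 23, 36 → max 44
V regrets: 32, 64, 24, 44 → max 64
Smallest max regret = 40 → II.

laplace → II; minimax regret → II (agree)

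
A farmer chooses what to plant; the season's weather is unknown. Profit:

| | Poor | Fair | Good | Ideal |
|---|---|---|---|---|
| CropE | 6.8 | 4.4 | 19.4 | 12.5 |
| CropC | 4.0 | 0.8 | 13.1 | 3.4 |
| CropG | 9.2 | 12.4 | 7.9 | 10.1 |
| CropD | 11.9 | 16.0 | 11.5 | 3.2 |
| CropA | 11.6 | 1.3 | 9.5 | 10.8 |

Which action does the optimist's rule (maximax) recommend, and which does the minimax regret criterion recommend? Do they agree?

Row maxima: CropE=19.4, CropC=13.1, CropG=12.4, CropD=16.0, CropA=11.6
Best best-case = 19.4 → CropE.
Column bests: Poor=11.9, Fair=16.0, Good=19.4, Ideal=12.5.
CropE regrets: 5.1, 11.6, 0.0, 0.0 → max 11.6
CropC regrets: 7.9, 15.2, 6.3, 9.1 → max 15.2
CropG regrets: 2.7, 3.6, 11.5, 2.4 → max 11.5
CropD regrets: 0.0, 0.0, 7.9, 9.3 → max 9.3
CropA regrets: 0.3, 14.7, 9.9, 1.7 → max 14.7
Smallest max regret = 9.3 → CropD.

maximax → CropE; minimax regret → CropD (disagree)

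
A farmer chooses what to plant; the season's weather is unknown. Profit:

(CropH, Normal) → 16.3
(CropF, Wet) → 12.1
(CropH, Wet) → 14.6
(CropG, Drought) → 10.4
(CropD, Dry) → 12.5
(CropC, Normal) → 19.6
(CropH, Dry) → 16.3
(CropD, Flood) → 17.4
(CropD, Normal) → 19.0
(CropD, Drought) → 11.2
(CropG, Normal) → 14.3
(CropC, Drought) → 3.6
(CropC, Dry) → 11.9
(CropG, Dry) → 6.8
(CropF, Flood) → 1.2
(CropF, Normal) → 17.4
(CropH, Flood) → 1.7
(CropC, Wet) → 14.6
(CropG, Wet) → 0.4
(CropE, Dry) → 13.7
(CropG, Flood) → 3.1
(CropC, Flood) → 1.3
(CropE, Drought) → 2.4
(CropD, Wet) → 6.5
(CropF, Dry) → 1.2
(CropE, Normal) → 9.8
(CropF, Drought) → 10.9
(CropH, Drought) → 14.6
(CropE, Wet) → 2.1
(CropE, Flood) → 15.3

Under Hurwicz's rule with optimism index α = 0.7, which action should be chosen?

CropH: 0.7·16.3 + 0.3·1.7 = 11.92
CropG: 0.7·14.3 + 0.3·0.4 = 10.13
CropE: 0.7·15.3 + 0.3·2.1 = 11.34
CropC: 0.7·19.6 + 0.3·1.3 = 14.11
CropD: 0.7·19.0 + 0.3·6.5 = 15.25
CropF: 0.7·17.4 + 0.3·1.2 = 12.54
Highest Hurwicz score = 15.25 → CropD.

CropD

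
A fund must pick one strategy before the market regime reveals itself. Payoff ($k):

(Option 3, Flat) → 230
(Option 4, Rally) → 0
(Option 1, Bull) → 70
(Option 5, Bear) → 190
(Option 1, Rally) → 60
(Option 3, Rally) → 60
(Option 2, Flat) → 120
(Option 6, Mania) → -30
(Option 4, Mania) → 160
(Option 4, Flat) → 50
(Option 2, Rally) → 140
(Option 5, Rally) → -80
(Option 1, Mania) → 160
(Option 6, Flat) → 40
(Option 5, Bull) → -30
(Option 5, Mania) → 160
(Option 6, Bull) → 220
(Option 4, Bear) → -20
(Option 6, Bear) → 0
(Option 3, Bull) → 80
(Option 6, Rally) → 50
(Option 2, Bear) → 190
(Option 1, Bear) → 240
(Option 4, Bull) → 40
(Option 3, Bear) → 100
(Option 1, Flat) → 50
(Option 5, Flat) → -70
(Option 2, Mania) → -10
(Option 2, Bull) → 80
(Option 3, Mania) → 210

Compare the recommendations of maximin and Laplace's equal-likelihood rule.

maximin → Option 3; laplace → Option 3 (agree)

Row minima: Option 1=50, Option 2=-10, Option 3=60, Option 4=-20, Option 5=-80, Option 6=-30
Best worst-case = 60 → Option 3.
Row averages: Option 1=116, Option 2=104, Option 3=136, Option 4=46, Option 5=34, Option 6=56
Highest average = 136 → Option 3.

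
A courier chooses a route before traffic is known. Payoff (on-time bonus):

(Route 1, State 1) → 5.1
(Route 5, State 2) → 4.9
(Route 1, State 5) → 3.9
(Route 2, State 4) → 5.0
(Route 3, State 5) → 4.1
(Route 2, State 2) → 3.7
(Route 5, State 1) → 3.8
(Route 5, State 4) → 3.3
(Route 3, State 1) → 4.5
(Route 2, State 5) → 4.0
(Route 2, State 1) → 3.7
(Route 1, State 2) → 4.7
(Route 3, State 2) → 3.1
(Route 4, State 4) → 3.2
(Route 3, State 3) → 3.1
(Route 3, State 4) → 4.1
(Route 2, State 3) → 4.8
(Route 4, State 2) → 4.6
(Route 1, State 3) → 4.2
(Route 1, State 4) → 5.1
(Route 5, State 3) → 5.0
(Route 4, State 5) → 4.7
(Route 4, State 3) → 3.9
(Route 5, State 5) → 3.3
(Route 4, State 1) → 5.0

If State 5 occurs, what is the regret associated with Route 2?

0.7

Best payoff under State 5 is 4.7.
Regret = 4.7 − 4.0 = 0.7.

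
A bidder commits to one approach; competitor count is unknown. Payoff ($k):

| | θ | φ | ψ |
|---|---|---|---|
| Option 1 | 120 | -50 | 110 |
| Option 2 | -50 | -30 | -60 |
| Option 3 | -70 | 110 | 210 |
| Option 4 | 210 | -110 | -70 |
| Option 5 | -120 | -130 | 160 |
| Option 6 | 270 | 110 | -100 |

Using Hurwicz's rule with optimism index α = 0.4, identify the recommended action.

Option 6

Option 1: 0.4·120 + 0.6·(-50) = 18
Option 2: 0.4·(-30) + 0.6·(-60) = -48
Option 3: 0.4·210 + 0.6·(-70) = 42
Option 4: 0.4·210 + 0.6·(-110) = 18
Option 5: 0.4·160 + 0.6·(-130) = -14
Option 6: 0.4·270 + 0.6·(-100) = 48
Highest Hurwicz score = 48 → Option 6.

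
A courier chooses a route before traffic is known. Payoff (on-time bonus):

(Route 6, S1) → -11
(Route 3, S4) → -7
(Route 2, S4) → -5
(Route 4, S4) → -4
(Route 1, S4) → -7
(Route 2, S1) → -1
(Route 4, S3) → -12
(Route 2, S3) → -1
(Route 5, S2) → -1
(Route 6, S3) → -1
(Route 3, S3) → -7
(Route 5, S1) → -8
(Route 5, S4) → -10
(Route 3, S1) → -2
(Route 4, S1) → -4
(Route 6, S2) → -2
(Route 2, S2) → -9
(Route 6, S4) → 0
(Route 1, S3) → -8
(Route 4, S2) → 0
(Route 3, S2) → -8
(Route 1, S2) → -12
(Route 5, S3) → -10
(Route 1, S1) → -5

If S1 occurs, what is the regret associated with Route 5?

7

Best payoff under S1 is -1.
Regret = -1 − (-8) = 7.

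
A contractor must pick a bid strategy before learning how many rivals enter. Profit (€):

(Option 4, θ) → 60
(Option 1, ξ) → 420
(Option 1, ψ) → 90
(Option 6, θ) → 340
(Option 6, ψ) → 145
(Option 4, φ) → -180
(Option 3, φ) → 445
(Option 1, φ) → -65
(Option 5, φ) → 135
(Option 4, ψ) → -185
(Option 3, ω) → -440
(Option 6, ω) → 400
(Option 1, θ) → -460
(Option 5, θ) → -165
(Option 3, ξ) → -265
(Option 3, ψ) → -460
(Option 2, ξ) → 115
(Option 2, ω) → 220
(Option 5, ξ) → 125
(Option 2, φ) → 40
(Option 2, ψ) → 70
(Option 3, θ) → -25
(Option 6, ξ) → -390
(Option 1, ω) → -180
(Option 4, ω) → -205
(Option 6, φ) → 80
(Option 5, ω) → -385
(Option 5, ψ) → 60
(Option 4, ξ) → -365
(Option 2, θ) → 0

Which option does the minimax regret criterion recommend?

Column bests: θ=340, φ=445, ψ=145, ω=400, ξ=420.
Option 1 regrets: 800, 510, 55, 580, 0 → max 800
Option 2 regrets: 340, 405, 75, 180, 305 → max 405
Option 3 regrets: 365, 0, 605, 840, 685 → max 840
Option 4 regrets: 280, 625, 330, 605, 785 → max 785
Option 5 regrets: 505, 310, 85, 785, 295 → max 785
Option 6 regrets: 0, 365, 0, 0, 810 → max 810
Smallest max regret = 405 → Option 2.

Option 2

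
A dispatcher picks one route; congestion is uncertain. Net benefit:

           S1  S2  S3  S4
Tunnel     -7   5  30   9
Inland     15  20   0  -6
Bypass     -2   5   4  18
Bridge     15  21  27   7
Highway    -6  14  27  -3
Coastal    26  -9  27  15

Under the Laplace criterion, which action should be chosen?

Row averages: Tunnel=9.25, Inland=7.25, Bypass=6.25, Bridge=17.5, Highway=8, Coastal=14.75
Highest average = 17.5 → Bridge.

Bridge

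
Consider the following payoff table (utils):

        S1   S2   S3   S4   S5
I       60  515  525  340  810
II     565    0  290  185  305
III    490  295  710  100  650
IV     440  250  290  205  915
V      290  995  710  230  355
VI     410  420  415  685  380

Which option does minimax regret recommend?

I

Column bests: S1=565, S2=995, S3=710, S4=685, S5=915.
I regrets: 505, 480, 185, 345, 105 → max 505
II regrets: 0, 995, 420, 500, 610 → max 995
III regrets: 75, 700, 0, 585, 265 → max 700
IV regrets: 125, 745, 420, 480, 0 → max 745
V regrets: 275, 0, 0, 455, 560 → max 560
VI regrets: 155, 575, 295, 0, 535 → max 575
Smallest max regret = 505 → I.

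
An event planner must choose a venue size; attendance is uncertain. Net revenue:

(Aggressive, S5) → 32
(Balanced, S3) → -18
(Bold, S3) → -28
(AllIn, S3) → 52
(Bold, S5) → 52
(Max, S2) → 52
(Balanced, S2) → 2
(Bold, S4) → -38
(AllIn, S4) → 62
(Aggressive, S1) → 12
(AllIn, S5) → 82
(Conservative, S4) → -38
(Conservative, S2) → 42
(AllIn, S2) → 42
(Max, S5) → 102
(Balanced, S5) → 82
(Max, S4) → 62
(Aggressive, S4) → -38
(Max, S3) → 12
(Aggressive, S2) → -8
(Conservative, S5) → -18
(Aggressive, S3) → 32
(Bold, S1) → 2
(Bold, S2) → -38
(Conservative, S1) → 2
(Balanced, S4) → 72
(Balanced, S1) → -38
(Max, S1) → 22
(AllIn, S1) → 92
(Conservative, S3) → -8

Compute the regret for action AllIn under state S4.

Best payoff under S4 is 72.
Regret = 72 − 62 = 10.

10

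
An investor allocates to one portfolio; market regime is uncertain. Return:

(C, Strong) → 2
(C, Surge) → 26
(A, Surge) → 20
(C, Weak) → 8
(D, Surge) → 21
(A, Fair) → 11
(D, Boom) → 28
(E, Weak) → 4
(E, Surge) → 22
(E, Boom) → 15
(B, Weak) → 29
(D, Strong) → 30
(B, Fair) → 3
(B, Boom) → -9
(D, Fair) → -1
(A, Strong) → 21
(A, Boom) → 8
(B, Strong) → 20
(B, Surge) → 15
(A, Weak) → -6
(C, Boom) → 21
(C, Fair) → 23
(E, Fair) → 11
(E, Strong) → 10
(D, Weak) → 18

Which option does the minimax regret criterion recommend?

Column bests: Weak=29, Fair=23, Strong=30, Boom=28, Surge=26.
A regrets: 35, 12, 9, 20, 6 → max 35
B regrets: 0, 20, 10, 37, 11 → max 37
C regrets: 21, 0, 28, 7, 0 → max 28
D regrets: 11, 24, 0, 0, 5 → max 24
E regrets: 25, 12, 20, 13, 4 → max 25
Smallest max regret = 24 → D.

D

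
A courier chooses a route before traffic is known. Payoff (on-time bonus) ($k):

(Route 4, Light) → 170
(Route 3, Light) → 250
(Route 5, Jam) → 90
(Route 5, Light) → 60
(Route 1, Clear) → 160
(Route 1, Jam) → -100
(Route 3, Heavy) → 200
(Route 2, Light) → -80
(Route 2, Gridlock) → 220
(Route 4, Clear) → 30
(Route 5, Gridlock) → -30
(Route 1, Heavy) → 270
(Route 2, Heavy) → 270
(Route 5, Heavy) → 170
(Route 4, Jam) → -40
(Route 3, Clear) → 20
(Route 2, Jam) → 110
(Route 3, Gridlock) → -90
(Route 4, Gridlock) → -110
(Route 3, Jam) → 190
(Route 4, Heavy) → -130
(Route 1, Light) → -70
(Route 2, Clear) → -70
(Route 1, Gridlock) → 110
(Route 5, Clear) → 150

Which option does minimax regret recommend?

Column bests: Clear=160, Light=250, Heavy=270, Jam=190, Gridlock=220.
Route 1 regrets: 0, 320, 0, 290, 110 → max 320
Route 2 regrets: 230, 330, 0, 80, 0 → max 330
Route 3 regrets: 140, 0, 70, 0, 310 → max 310
Route 4 regrets: 130, 80, 400, 230, 330 → max 400
Route 5 regrets: 10, 190, 100, 100, 250 → max 250
Smallest max regret = 250 → Route 5.

Route 5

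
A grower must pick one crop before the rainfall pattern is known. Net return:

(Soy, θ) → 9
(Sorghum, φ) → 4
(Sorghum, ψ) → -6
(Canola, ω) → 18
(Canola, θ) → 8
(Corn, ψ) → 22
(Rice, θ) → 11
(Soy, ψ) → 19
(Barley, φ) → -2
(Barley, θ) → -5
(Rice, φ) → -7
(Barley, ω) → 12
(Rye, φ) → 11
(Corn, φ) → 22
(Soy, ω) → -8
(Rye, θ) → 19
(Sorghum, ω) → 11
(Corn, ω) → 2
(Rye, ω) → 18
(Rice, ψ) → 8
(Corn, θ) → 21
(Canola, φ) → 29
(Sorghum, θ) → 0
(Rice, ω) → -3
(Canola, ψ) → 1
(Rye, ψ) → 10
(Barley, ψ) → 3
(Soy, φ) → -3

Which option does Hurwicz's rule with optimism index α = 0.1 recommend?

Soy: 0.1·19 + 0.9·(-8) = -5.3
Barley: 0.1·12 + 0.9·(-5) = -3.3
Rice: 0.1·11 + 0.9·(-7) = -5.2
Canola: 0.1·29 + 0.9·1 = 3.8
Rye: 0.1·19 + 0.9·10 = 10.9
Sorghum: 0.1·11 + 0.9·(-6) = -4.3
Corn: 0.1·22 + 0.9·2 = 4
Highest Hurwicz score = 10.9 → Rye.

Rye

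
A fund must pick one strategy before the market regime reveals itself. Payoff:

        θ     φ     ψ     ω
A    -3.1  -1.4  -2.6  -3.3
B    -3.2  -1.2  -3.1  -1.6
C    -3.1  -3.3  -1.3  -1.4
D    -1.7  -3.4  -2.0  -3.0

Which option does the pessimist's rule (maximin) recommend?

Row minima: A=-3.3, B=-3.2, C=-3.3, D=-3.4
Best worst-case = -3.2 → B.

B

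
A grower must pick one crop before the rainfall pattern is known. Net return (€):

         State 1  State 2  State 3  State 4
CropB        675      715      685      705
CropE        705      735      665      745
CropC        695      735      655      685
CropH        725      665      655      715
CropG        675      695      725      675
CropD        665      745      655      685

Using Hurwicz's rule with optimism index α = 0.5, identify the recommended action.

CropE

CropB: 0.5·715 + 0.5·675 = 695
CropE: 0.5·745 + 0.5·665 = 705
CropC: 0.5·735 + 0.5·655 = 695
CropH: 0.5·725 + 0.5·655 = 690
CropG: 0.5·725 + 0.5·675 = 700
CropD: 0.5·745 + 0.5·655 = 700
Highest Hurwicz score = 705 → CropE.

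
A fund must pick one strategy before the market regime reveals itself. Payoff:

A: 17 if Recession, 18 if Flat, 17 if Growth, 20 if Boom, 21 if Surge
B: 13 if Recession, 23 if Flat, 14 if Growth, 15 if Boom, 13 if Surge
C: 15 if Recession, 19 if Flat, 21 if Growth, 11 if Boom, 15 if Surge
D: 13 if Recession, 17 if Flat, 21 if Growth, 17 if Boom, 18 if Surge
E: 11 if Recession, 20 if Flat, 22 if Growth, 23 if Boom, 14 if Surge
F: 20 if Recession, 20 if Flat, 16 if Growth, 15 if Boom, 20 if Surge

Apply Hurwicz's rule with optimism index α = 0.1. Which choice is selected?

A

A: 0.1·21 + 0.9·17 = 17.4
B: 0.1·23 + 0.9·13 = 14
C: 0.1·21 + 0.9·11 = 12
D: 0.1·21 + 0.9·13 = 13.8
E: 0.1·23 + 0.9·11 = 12.2
F: 0.1·20 + 0.9·15 = 15.5
Highest Hurwicz score = 17.4 → A.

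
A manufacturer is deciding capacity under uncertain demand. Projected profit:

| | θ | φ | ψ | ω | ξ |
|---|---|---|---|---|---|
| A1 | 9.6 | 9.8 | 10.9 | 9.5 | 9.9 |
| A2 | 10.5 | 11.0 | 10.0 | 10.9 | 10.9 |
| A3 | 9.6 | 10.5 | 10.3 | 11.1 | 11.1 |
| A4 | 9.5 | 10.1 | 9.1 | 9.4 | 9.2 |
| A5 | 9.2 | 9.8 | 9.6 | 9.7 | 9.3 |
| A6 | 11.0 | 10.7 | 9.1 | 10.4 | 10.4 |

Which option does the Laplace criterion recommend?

Row averages: A1=9.94, A2=10.66, A3=10.52, A4=9.46, A5=9.52, A6=10.32
Highest average = 10.66 → A2.

A2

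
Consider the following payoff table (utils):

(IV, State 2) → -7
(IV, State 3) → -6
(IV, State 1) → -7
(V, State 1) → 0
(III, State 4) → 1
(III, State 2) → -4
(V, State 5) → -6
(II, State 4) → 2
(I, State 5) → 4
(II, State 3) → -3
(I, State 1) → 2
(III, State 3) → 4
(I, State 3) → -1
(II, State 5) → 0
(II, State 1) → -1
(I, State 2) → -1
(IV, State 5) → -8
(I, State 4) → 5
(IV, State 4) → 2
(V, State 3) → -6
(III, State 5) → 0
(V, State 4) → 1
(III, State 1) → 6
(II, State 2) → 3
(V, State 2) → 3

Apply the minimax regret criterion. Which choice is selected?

Column bests: State 1=6, State 2=3, State 3=4, State 4=5, State 5=4.
I regrets: 4, 4, 5, 0, 0 → max 5
II regrets: 7, 0, 7, 3, 4 → max 7
III regrets: 0, 7, 0, 4, 4 → max 7
IV regrets: 13, 10, 10, 3, 12 → max 13
V regrets: 6, 0, 10, 4, 10 → max 10
Smallest max regret = 5 → I.

I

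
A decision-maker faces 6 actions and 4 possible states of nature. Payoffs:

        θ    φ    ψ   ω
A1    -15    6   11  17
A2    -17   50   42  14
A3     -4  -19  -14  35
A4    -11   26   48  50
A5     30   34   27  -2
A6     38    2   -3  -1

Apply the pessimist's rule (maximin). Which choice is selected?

Row minima: A1=-15, A2=-17, A3=-19, A4=-11, A5=-2, A6=-3
Best worst-case = -2 → A5.

A5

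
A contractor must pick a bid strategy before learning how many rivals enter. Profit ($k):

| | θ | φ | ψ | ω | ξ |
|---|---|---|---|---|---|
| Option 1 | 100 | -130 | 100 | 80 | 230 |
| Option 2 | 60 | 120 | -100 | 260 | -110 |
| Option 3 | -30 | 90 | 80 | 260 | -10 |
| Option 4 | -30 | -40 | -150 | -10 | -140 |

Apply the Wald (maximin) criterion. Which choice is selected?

Option 3

Row minima: Option 1=-130, Option 2=-110, Option 3=-30, Option 4=-150
Best worst-case = -30 → Option 3.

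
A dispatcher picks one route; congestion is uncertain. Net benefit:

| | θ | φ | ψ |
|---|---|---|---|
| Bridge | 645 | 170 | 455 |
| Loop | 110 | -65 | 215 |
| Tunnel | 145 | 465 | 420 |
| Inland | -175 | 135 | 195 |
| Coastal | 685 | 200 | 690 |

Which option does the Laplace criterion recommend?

Coastal

Row averages: Bridge=1270/3, Loop=260/3, Tunnel=1030/3, Inland=155/3, Coastal=525
Highest average = 525 → Coastal.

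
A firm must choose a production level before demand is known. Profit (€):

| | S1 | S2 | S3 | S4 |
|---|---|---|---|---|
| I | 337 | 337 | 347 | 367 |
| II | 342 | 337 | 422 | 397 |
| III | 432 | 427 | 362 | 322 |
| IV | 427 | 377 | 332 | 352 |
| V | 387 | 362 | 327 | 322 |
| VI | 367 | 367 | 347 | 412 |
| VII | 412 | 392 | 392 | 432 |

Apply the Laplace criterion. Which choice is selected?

VII

Row averages: I=347, II=374.5, III=385.75, IV=372, V=349.5, VI=373.25, VII=407
Highest average = 407 → VII.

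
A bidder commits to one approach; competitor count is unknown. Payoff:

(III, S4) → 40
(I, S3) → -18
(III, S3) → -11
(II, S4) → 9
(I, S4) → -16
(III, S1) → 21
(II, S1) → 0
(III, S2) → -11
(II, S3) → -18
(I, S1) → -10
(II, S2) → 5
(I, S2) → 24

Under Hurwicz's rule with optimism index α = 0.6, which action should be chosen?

I: 0.6·24 + 0.4·(-18) = 7.2
II: 0.6·9 + 0.4·(-18) = -1.8
III: 0.6·40 + 0.4·(-11) = 19.6
Highest Hurwicz score = 19.6 → III.

III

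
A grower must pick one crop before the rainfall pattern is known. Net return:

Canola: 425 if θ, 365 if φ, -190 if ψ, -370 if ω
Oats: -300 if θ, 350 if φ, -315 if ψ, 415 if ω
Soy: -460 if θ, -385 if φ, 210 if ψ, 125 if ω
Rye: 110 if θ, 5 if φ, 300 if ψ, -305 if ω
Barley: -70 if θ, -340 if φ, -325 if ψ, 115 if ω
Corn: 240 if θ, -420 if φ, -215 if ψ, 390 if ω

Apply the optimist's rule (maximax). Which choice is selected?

Row maxima: Canola=425, Oats=415, Soy=210, Rye=300, Barley=115, Corn=390
Best best-case = 425 → Canola.

Canola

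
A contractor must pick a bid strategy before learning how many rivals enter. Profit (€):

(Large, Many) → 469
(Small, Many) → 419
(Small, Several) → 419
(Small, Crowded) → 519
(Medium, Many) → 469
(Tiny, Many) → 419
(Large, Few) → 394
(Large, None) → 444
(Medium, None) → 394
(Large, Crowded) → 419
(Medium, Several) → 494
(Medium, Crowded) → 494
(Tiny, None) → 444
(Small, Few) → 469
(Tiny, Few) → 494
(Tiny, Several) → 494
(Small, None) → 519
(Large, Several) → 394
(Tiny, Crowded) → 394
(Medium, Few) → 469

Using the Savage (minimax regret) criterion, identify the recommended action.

Small

Column bests: None=519, Few=494, Several=494, Many=469, Crowded=519.
Tiny regrets: 75, 0, 0, 50, 125 → max 125
Small regrets: 0, 25, 75, 50, 0 → max 75
Medium regrets: 125, 25, 0, 0, 25 → max 125
Large regrets: 75, 100, 100, 0, 100 → max 100
Smallest max regret = 75 → Small.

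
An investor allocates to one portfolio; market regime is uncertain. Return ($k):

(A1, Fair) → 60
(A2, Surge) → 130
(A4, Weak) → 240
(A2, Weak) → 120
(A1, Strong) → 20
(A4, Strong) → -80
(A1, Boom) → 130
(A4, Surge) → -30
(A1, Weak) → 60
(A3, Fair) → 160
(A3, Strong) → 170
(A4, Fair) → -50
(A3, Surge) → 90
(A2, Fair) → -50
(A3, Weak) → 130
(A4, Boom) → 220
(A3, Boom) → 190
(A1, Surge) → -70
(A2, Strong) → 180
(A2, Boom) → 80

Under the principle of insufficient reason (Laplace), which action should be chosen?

A3

Row averages: A1=40, A2=92, A3=148, A4=60
Highest average = 148 → A3.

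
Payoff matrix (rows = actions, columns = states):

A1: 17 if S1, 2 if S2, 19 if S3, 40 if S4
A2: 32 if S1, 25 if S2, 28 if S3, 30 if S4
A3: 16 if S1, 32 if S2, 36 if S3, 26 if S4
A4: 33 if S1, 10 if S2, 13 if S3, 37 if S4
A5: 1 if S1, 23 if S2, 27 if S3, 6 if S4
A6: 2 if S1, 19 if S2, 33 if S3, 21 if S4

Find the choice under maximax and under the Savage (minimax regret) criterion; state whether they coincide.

Row maxima: A1=40, A2=32, A3=36, A4=37, A5=27, A6=33
Best best-case = 40 → A1.
Column bests: S1=33, S2=32, S3=36, S4=40.
A1 regrets: 16, 30, 17, 0 → max 30
A2 regrets: 1, 7, 8, 10 → max 10
A3 regrets: 17, 0, 0, 14 → max 17
A4 regrets: 0, 22, 23, 3 → max 23
A5 regrets: 32, 9, 9, 34 → max 34
A6 regrets: 31, 13, 3, 19 → max 31
Smallest max regret = 10 → A2.

maximax → A1; minimax regret → A2 (disagree)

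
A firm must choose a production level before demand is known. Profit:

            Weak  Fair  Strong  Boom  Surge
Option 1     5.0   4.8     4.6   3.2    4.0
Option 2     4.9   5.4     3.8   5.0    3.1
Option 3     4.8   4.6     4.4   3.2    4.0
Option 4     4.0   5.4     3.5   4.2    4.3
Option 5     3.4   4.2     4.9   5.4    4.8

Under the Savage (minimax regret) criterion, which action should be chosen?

Option 4

Column bests: Weak=5.0, Fair=5.4, Strong=4.9, Boom=5.4, Surge=4.8.
Option 1 regrets: 0.0, 0.6, 0.3, 2.2, 0.8 → max 2.2
Option 2 regrets: 0.1, 0.0, 1.1, 0.4, 1.7 → max 1.7
Option 3 regrets: 0.2, 0.8, 0.5, 2.2, 0.8 → max 2.2
Option 4 regrets: 1.0, 0.0, 1.4, 1.2, 0.5 → max 1.4
Option 5 regrets: 1.6, 1.2, 0.0, 0.0, 0.0 → max 1.6
Smallest max regret = 1.4 → Option 4.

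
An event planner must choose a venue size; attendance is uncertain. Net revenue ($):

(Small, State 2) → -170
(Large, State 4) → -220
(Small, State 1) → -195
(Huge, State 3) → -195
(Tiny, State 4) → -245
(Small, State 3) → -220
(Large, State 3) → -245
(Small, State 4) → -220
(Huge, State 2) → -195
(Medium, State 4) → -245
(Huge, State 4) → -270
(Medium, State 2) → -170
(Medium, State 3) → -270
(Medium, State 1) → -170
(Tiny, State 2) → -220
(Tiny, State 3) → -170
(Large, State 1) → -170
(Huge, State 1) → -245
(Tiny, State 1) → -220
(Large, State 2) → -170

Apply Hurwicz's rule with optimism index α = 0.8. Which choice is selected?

Small

Tiny: 0.8·(-170) + 0.2·(-245) = -185
Small: 0.8·(-170) + 0.2·(-220) = -180
Medium: 0.8·(-170) + 0.2·(-270) = -190
Large: 0.8·(-170) + 0.2·(-245) = -185
Huge: 0.8·(-195) + 0.2·(-270) = -210
Highest Hurwicz score = -180 → Small.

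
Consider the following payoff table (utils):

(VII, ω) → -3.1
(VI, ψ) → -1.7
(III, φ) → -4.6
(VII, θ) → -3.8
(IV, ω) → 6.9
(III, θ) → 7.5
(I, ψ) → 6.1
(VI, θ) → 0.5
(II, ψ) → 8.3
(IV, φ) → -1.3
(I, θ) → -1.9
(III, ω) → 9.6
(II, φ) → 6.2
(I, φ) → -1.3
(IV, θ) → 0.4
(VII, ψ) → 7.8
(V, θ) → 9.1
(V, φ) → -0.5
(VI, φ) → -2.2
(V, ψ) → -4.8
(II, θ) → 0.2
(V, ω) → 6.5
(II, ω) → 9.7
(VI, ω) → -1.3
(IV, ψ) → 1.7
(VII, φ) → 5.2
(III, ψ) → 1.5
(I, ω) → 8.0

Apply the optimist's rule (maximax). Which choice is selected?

II

Row maxima: I=8.0, II=9.7, III=9.6, IV=6.9, V=9.1, VI=0.5, VII=7.8
Best best-case = 9.7 → II.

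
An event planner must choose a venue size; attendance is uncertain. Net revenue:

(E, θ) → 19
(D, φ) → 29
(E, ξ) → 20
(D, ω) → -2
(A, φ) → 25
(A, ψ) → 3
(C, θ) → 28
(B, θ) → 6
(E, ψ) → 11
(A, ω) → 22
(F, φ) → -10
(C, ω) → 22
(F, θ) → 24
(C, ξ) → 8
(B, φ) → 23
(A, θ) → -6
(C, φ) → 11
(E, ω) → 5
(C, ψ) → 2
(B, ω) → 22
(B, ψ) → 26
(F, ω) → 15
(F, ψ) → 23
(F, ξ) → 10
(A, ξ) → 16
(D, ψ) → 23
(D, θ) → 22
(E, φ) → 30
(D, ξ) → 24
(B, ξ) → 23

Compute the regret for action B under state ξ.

1

Best payoff under ξ is 24.
Regret = 24 − 23 = 1.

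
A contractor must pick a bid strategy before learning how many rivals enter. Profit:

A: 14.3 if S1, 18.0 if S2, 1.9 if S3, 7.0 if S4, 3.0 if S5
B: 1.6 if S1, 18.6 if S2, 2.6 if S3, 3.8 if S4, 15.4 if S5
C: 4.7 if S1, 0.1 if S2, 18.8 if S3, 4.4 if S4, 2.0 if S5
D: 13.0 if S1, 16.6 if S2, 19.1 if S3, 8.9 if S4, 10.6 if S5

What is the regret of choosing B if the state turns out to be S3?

16.5

Best payoff under S3 is 19.1.
Regret = 19.1 − 2.6 = 16.5.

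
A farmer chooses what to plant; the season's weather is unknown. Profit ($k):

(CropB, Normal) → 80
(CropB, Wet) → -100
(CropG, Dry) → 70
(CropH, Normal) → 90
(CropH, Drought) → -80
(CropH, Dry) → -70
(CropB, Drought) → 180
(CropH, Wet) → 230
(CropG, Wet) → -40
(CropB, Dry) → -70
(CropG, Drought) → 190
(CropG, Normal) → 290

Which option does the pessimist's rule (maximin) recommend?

CropG

Row minima: CropB=-100, CropG=-40, CropH=-80
Best worst-case = -40 → CropG.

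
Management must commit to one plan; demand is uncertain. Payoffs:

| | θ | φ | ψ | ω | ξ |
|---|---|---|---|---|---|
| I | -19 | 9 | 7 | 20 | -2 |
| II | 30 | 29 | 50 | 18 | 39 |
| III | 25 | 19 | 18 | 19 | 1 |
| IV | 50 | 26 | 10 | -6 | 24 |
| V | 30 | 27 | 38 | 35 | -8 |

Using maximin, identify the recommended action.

II

Row minima: I=-19, II=18, III=1, IV=-6, V=-8
Best worst-case = 18 → II.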